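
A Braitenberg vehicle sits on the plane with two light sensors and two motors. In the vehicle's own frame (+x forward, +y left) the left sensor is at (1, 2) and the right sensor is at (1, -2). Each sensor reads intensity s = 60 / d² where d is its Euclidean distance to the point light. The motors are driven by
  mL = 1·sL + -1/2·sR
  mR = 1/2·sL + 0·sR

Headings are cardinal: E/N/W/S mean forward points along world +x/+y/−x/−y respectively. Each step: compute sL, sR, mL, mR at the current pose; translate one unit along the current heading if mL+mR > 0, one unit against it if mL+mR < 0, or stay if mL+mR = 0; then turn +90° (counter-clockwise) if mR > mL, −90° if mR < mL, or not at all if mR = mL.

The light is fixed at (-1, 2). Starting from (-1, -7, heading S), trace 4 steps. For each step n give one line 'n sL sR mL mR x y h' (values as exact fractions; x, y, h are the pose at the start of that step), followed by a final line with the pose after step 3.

n=0: pose=(-1,-7,S); sL=15/26, sR=15/26; mL=15/52, mR=15/52; mL+mR=15/26 → advance +1; mR−mL=0 → turn +0·90°
n=1: pose=(-1,-8,S); sL=12/25, sR=12/25; mL=6/25, mR=6/25; mL+mR=12/25 → advance +1; mR−mL=0 → turn +0·90°
n=2: pose=(-1,-9,S); sL=15/37, sR=15/37; mL=15/74, mR=15/74; mL+mR=15/37 → advance +1; mR−mL=0 → turn +0·90°
n=3: pose=(-1,-10,S); sL=60/173, sR=60/173; mL=30/173, mR=30/173; mL+mR=60/173 → advance +1; mR−mL=0 → turn +0·90°

0 15/26 15/26 15/52 15/52 -1 -7 S
1 12/25 12/25 6/25 6/25 -1 -8 S
2 15/37 15/37 15/74 15/74 -1 -9 S
3 60/173 60/173 30/173 30/173 -1 -10 S
final -1 -11 S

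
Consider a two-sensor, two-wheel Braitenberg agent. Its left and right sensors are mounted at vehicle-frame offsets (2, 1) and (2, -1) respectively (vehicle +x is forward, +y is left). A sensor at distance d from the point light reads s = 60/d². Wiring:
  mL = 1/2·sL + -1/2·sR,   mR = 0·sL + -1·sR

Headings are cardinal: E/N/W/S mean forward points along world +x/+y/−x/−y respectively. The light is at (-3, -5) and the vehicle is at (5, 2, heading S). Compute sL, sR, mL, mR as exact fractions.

30/53 30/37 -240/1961 -30/37

left sensor world pos  = (6, 0); dL² = 106
right sensor world pos = (4, 0); dR² = 74
sL = 60/106 = 30/53
sR = 60/74 = 30/37
mL = 1/2·sL + -1/2·sR = -240/1961
mR = 0·sL + -1·sR = -30/37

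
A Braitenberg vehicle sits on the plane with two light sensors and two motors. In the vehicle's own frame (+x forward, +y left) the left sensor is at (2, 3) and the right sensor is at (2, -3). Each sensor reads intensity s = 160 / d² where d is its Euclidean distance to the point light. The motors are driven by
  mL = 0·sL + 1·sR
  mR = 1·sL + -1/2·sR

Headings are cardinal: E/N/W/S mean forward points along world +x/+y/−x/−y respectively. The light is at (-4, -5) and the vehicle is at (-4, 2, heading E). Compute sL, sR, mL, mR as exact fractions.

left sensor world pos  = (-2, 5); dL² = 104
right sensor world pos = (-2, -1); dR² = 20
sL = 160/104 = 20/13
sR = 160/20 = 8
mL = 0·sL + 1·sR = 8
mR = 1·sL + -1/2·sR = -32/13

20/13 8 8 -32/13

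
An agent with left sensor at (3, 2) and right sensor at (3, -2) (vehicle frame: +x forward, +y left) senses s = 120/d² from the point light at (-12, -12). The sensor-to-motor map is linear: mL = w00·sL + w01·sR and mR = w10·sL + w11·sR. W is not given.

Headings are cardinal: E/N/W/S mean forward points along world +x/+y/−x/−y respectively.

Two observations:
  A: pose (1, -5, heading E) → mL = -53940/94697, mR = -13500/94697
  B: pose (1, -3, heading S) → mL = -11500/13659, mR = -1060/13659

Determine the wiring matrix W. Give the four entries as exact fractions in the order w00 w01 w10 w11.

-1 -1/2 -1 1/2

obs A: pose=(1,-5,E) → sL=120/337, sR=120/281, mL=-53940/94697, mR=-13500/94697
obs B: pose=(1,-3,S) → sL=40/87, sR=120/157, mL=-11500/13659, mR=-1060/13659
sensor matrix S = [[120/337, 120/281], [40/87, 120/157]]; det S = 32691200/431155441
solve [mL_A; mL_B] = S·[w00; w01] and [mR_A; mR_B] = S·[w10; w11]:
  w00 = -1, w01 = -1/2, w10 = -1, w11 = 1/2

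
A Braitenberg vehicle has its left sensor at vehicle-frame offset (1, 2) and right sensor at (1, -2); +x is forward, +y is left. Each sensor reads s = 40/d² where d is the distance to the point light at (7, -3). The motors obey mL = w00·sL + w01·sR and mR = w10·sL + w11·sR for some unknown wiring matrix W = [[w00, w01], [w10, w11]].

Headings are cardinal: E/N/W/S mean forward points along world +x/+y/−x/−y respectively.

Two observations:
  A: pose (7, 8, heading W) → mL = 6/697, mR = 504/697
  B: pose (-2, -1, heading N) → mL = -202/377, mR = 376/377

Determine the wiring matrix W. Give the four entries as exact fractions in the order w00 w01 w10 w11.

1/2 -1 1 1

obs A: pose=(7,8,W) → sL=20/41, sR=4/17, mL=6/697, mR=504/697
obs B: pose=(-2,-1,N) → sL=4/13, sR=20/29, mL=-202/377, mR=376/377
sensor matrix S = [[20/41, 4/17], [4/13, 20/29]]; det S = 69376/262769
solve [mL_A; mL_B] = S·[w00; w01] and [mR_A; mR_B] = S·[w10; w11]:
  w00 = 1/2, w01 = -1, w10 = 1, w11 = 1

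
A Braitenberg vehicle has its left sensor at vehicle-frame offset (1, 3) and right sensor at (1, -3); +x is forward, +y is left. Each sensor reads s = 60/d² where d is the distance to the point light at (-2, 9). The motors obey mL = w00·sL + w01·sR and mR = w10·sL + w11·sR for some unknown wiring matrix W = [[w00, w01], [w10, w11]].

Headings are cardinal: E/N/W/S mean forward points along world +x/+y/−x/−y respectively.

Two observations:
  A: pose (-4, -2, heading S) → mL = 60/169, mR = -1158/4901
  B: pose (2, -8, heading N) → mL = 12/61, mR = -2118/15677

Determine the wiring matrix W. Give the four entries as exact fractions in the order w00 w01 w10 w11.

obs A: pose=(-4,-2,S) → sL=12/29, sR=60/169, mL=60/169, mR=-1158/4901
obs B: pose=(2,-8,N) → sL=60/257, sR=12/61, mL=12/61, mR=-2118/15677
sensor matrix S = [[12/29, 60/169], [60/257, 12/61]]; det S = -114048/76832977
solve [mL_A; mL_B] = S·[w00; w01] and [mR_A; mR_B] = S·[w10; w11]:
  w00 = 0, w01 = 1, w10 = -1, w11 = 1/2

0 1 -1 1/2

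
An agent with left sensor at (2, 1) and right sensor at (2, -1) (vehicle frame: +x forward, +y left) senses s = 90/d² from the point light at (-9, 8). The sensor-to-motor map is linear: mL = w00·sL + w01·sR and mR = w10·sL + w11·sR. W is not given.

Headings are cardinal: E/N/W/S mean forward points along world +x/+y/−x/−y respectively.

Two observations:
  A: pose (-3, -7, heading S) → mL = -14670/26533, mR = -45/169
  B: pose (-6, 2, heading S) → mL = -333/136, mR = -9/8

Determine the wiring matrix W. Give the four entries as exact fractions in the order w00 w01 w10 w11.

obs A: pose=(-3,-7,S) → sL=45/169, sR=45/157, mL=-14670/26533, mR=-45/169
obs B: pose=(-6,2,S) → sL=9/8, sR=45/34, mL=-333/136, mR=-9/8
sensor matrix S = [[45/169, 45/157], [9/8, 45/34]]; det S = 108135/3608488
solve [mL_A; mL_B] = S·[w00; w01] and [mR_A; mR_B] = S·[w10; w11]:
  w00 = -1, w01 = -1, w10 = -1, w11 = 0

-1 -1 -1 0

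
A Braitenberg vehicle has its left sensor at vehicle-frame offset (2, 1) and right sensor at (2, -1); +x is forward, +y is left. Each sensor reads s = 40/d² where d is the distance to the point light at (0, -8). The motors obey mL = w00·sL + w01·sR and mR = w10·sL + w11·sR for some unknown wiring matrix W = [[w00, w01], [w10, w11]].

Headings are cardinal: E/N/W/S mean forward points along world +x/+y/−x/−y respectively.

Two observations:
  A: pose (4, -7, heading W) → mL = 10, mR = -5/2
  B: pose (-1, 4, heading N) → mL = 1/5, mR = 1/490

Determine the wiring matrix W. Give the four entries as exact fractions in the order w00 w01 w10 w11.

obs A: pose=(4,-7,W) → sL=10, sR=5, mL=10, mR=-5/2
obs B: pose=(-1,4,N) → sL=1/5, sR=10/49, mL=1/5, mR=1/490
sensor matrix S = [[10, 5], [1/5, 10/49]]; det S = 51/49
solve [mL_A; mL_B] = S·[w00; w01] and [mR_A; mR_B] = S·[w10; w11]:
  w00 = 1, w01 = 0, w10 = -1/2, w11 = 1/2

1 0 -1/2 1/2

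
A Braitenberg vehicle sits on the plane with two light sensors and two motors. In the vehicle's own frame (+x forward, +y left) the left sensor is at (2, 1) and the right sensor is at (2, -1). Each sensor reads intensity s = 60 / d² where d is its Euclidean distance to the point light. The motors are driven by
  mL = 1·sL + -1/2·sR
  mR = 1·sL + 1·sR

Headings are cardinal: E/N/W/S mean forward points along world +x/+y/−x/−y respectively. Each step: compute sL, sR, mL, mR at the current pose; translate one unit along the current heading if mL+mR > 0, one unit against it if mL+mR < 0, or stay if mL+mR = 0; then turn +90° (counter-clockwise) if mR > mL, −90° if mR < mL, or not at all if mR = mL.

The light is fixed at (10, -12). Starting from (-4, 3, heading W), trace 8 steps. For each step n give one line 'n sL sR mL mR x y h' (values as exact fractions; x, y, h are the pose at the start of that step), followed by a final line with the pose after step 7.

n=0: pose=(-4,3,W); sL=15/113, sR=15/128; mL=2145/28928, mR=3615/14464; mL+mR=9375/28928 → advance +1; mR−mL=45/256 → turn +1·90°
n=1: pose=(-5,3,S); sL=12/73, sR=12/85; mL=582/6205, mR=1896/6205; mL+mR=2478/6205 → advance +1; mR−mL=18/85 → turn +1·90°
n=2: pose=(-5,2,E); sL=30/197, sR=30/169; mL=2115/33293, mR=10980/33293; mL+mR=13095/33293 → advance +1; mR−mL=45/169 → turn +1·90°
n=3: pose=(-4,2,N); sL=60/481, sR=12/85; mL=2214/40885, mR=10872/40885; mL+mR=13086/40885 → advance +1; mR−mL=18/85 → turn +1·90°
n=4: pose=(-4,3,W); sL=15/113, sR=15/128; mL=2145/28928, mR=3615/14464; mL+mR=9375/28928 → advance +1; mR−mL=45/256 → turn +1·90°
n=5: pose=(-5,3,S); sL=12/73, sR=12/85; mL=582/6205, mR=1896/6205; mL+mR=2478/6205 → advance +1; mR−mL=18/85 → turn +1·90°
n=6: pose=(-5,2,E); sL=30/197, sR=30/169; mL=2115/33293, mR=10980/33293; mL+mR=13095/33293 → advance +1; mR−mL=45/169 → turn +1·90°
n=7: pose=(-4,2,N); sL=60/481, sR=12/85; mL=2214/40885, mR=10872/40885; mL+mR=13086/40885 → advance +1; mR−mL=18/85 → turn +1·90°

0 15/113 15/128 2145/28928 3615/14464 -4 3 W
1 12/73 12/85 582/6205 1896/6205 -5 3 S
2 30/197 30/169 2115/33293 10980/33293 -5 2 E
3 60/481 12/85 2214/40885 10872/40885 -4 2 N
4 15/113 15/128 2145/28928 3615/14464 -4 3 W
5 12/73 12/85 582/6205 1896/6205 -5 3 S
6 30/197 30/169 2115/33293 10980/33293 -5 2 E
7 60/481 12/85 2214/40885 10872/40885 -4 2 N
final -4 3 W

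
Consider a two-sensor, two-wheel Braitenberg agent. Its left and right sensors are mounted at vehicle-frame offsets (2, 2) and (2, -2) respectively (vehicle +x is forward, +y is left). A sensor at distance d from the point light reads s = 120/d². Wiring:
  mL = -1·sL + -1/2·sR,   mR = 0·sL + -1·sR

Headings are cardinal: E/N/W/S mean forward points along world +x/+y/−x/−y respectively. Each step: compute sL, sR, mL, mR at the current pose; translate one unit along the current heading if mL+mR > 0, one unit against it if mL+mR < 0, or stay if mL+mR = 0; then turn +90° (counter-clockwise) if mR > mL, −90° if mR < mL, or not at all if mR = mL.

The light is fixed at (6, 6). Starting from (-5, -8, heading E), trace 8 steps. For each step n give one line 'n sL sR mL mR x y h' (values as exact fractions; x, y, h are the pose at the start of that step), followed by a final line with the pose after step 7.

n=0: pose=(-5,-8,E); sL=8/15, sR=120/337; mL=-3596/5055, mR=-120/337; mL+mR=-5396/5055 → advance -1; mR−mL=1796/5055 → turn +1·90°
n=1: pose=(-6,-8,N); sL=6/17, sR=30/61; mL=-621/1037, mR=-30/61; mL+mR=-1131/1037 → advance -1; mR−mL=111/1037 → turn +1·90°
n=2: pose=(-6,-9,W); sL=24/97, sR=24/73; mL=-2916/7081, mR=-24/73; mL+mR=-5244/7081 → advance -1; mR−mL=588/7081 → turn +1·90°
n=3: pose=(-5,-9,S); sL=12/37, sR=60/229; mL=-3858/8473, mR=-60/229; mL+mR=-6078/8473 → advance -1; mR−mL=1638/8473 → turn +1·90°
n=4: pose=(-5,-8,E); sL=8/15, sR=120/337; mL=-3596/5055, mR=-120/337; mL+mR=-5396/5055 → advance -1; mR−mL=1796/5055 → turn +1·90°
n=5: pose=(-6,-8,N); sL=6/17, sR=30/61; mL=-621/1037, mR=-30/61; mL+mR=-1131/1037 → advance -1; mR−mL=111/1037 → turn +1·90°
n=6: pose=(-6,-9,W); sL=24/97, sR=24/73; mL=-2916/7081, mR=-24/73; mL+mR=-5244/7081 → advance -1; mR−mL=588/7081 → turn +1·90°
n=7: pose=(-5,-9,S); sL=12/37, sR=60/229; mL=-3858/8473, mR=-60/229; mL+mR=-6078/8473 → advance -1; mR−mL=1638/8473 → turn +1·90°

0 8/15 120/337 -3596/5055 -120/337 -5 -8 E
1 6/17 30/61 -621/1037 -30/61 -6 -8 N
2 24/97 24/73 -2916/7081 -24/73 -6 -9 W
3 12/37 60/229 -3858/8473 -60/229 -5 -9 S
4 8/15 120/337 -3596/5055 -120/337 -5 -8 E
5 6/17 30/61 -621/1037 -30/61 -6 -8 N
6 24/97 24/73 -2916/7081 -24/73 -6 -9 W
7 12/37 60/229 -3858/8473 -60/229 -5 -9 S
final -5 -8 E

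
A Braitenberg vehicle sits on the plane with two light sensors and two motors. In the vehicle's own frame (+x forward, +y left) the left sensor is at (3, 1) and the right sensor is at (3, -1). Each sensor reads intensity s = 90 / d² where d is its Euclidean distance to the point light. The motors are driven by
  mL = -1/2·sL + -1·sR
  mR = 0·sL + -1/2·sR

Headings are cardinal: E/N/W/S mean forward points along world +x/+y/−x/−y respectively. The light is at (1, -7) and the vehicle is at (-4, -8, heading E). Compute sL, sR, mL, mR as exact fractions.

45/2 45/4 -45/2 -45/8

left sensor world pos  = (-1, -7); dL² = 4
right sensor world pos = (-1, -9); dR² = 8
sL = 90/4 = 45/2
sR = 90/8 = 45/4
mL = -1/2·sL + -1·sR = -45/2
mR = 0·sL + -1/2·sR = -45/8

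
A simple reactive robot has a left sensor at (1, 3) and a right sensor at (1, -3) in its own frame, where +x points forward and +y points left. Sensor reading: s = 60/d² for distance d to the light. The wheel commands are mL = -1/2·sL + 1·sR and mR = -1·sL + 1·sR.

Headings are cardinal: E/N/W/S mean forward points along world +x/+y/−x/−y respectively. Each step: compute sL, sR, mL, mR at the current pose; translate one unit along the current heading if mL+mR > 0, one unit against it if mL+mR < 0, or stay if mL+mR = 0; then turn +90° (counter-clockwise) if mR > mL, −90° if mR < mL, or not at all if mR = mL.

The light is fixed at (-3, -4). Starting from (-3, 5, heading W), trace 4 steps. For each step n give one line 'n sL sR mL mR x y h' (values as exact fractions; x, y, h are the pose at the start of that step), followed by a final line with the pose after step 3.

0 60/37 12/29 -426/1073 -1296/1073 -3 5 W
1 15/26 15/29 345/1508 -45/754 -2 5 N
2 60/173 60/53 8790/9169 7200/9169 -2 6 E
3 30/53 30/41 975/2173 360/2173 -1 6 S
final -1 5 W

n=0: pose=(-3,5,W); sL=60/37, sR=12/29; mL=-426/1073, mR=-1296/1073; mL+mR=-1722/1073 → advance -1; mR−mL=-30/37 → turn -1·90°
n=1: pose=(-2,5,N); sL=15/26, sR=15/29; mL=345/1508, mR=-45/754; mL+mR=255/1508 → advance +1; mR−mL=-15/52 → turn -1·90°
n=2: pose=(-2,6,E); sL=60/173, sR=60/53; mL=8790/9169, mR=7200/9169; mL+mR=15990/9169 → advance +1; mR−mL=-30/173 → turn -1·90°
n=3: pose=(-1,6,S); sL=30/53, sR=30/41; mL=975/2173, mR=360/2173; mL+mR=1335/2173 → advance +1; mR−mL=-15/53 → turn -1·90°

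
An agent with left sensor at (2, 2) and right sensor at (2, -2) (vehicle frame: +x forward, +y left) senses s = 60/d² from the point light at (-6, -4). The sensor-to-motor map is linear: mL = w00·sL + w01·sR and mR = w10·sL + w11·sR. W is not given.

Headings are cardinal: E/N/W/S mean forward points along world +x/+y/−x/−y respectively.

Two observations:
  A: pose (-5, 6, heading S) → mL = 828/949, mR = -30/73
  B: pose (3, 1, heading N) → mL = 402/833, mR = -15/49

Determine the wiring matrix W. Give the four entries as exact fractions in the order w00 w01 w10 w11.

obs A: pose=(-5,6,S) → sL=60/73, sR=12/13, mL=828/949, mR=-30/73
obs B: pose=(3,1,N) → sL=30/49, sR=6/17, mL=402/833, mR=-15/49
sensor matrix S = [[60/73, 12/13], [30/49, 6/17]]; det S = -217440/790517
solve [mL_A; mL_B] = S·[w00; w01] and [mR_A; mR_B] = S·[w10; w11]:
  w00 = 1/2, w01 = 1/2, w10 = -1/2, w11 = 0

1/2 1/2 -1/2 0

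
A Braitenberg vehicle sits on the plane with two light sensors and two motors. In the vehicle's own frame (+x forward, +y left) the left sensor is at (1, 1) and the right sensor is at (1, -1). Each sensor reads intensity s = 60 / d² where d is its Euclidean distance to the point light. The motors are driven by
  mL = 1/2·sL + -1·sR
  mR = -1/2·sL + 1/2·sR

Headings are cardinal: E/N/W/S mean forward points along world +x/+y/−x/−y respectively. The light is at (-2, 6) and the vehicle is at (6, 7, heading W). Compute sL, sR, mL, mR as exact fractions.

60/49 60/53 -1350/2597 -120/2597

left sensor world pos  = (5, 6); dL² = 49
right sensor world pos = (5, 8); dR² = 53
sL = 60/49 = 60/49
sR = 60/53 = 60/53
mL = 1/2·sL + -1·sR = -1350/2597
mR = -1/2·sL + 1/2·sR = -120/2597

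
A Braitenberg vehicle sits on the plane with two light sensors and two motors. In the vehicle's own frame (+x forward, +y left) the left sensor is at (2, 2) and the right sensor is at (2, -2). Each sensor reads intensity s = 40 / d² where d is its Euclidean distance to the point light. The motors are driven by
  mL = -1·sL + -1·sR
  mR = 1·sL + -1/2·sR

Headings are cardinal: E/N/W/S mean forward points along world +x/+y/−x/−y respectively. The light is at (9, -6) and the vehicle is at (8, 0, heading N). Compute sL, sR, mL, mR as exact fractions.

left sensor world pos  = (6, 2); dL² = 73
right sensor world pos = (10, 2); dR² = 65
sL = 40/73 = 40/73
sR = 40/65 = 8/13
mL = -1·sL + -1·sR = -1104/949
mR = 1·sL + -1/2·sR = 228/949

40/73 8/13 -1104/949 228/949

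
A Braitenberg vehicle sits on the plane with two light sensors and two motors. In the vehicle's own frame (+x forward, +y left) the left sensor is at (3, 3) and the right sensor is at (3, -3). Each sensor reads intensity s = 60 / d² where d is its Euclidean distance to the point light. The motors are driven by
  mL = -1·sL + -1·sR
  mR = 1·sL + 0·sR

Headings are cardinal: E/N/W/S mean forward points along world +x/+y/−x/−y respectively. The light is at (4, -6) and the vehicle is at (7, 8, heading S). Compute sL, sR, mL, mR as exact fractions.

60/157 60/121 -16680/18997 60/157

left sensor world pos  = (10, 5); dL² = 157
right sensor world pos = (4, 5); dR² = 121
sL = 60/157 = 60/157
sR = 60/121 = 60/121
mL = -1·sL + -1·sR = -16680/18997
mR = 1·sL + 0·sR = 60/157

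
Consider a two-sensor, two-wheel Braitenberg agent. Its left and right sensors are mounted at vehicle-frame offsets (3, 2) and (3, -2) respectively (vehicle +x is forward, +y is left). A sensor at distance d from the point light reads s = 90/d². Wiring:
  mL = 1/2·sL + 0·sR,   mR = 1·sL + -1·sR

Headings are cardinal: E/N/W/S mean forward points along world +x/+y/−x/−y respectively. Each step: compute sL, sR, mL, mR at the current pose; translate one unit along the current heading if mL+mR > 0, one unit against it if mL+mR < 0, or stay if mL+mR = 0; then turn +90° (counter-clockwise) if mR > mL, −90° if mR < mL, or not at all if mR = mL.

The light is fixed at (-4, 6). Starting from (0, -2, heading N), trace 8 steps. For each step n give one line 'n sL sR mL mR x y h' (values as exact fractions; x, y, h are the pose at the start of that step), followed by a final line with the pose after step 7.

n=0: pose=(0,-2,N); sL=90/29, sR=90/61; mL=45/29, mR=2880/1769; mL+mR=5625/1769 → advance +1; mR−mL=135/1769 → turn +1·90°
n=1: pose=(0,-1,W); sL=45/41, sR=45/13; mL=45/82, mR=-1260/533; mL+mR=-1935/1066 → advance -1; mR−mL=-3105/1066 → turn -1·90°
n=2: pose=(1,-1,N); sL=18/5, sR=18/13; mL=9/5, mR=144/65; mL+mR=261/65 → advance +1; mR−mL=27/65 → turn +1·90°
n=3: pose=(1,0,W); sL=45/34, sR=9/2; mL=45/68, mR=-54/17; mL+mR=-171/68 → advance -1; mR−mL=-261/68 → turn -1·90°
n=4: pose=(2,0,N); sL=18/5, sR=90/73; mL=9/5, mR=864/365; mL+mR=1521/365 → advance +1; mR−mL=207/365 → turn +1·90°
n=5: pose=(2,1,W); sL=45/29, sR=5; mL=45/58, mR=-100/29; mL+mR=-155/58 → advance -1; mR−mL=-245/58 → turn -1·90°
n=6: pose=(3,1,N); sL=90/29, sR=18/17; mL=45/29, mR=1008/493; mL+mR=1773/493 → advance +1; mR−mL=243/493 → turn +1·90°
n=7: pose=(3,2,W); sL=45/26, sR=9/2; mL=45/52, mR=-36/13; mL+mR=-99/52 → advance -1; mR−mL=-189/52 → turn -1·90°

0 90/29 90/61 45/29 2880/1769 0 -2 N
1 45/41 45/13 45/82 -1260/533 0 -1 W
2 18/5 18/13 9/5 144/65 1 -1 N
3 45/34 9/2 45/68 -54/17 1 0 W
4 18/5 90/73 9/5 864/365 2 0 N
5 45/29 5 45/58 -100/29 2 1 W
6 90/29 18/17 45/29 1008/493 3 1 N
7 45/26 9/2 45/52 -36/13 3 2 W
final 4 2 N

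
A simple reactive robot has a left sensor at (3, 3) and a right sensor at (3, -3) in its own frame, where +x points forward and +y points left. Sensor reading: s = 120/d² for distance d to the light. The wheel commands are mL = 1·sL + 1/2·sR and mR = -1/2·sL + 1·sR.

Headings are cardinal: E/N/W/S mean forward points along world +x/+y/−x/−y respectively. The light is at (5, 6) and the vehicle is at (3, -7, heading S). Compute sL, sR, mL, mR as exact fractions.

120/257 120/281 49140/72217 13980/72217

left sensor world pos  = (6, -10); dL² = 257
right sensor world pos = (0, -10); dR² = 281
sL = 120/257 = 120/257
sR = 120/281 = 120/281
mL = 1·sL + 1/2·sR = 49140/72217
mR = -1/2·sL + 1·sR = 13980/72217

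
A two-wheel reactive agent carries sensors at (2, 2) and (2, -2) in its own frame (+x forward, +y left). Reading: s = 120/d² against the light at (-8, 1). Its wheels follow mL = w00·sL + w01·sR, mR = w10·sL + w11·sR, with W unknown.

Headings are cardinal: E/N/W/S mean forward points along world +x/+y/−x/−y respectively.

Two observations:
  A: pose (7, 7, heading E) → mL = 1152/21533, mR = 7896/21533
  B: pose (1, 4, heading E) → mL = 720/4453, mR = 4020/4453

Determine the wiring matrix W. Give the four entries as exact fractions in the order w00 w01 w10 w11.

obs A: pose=(7,7,E) → sL=120/353, sR=24/61, mL=1152/21533, mR=7896/21533
obs B: pose=(1,4,E) → sL=60/73, sR=60/61, mL=720/4453, mR=4020/4453
sensor matrix S = [[120/353, 24/61], [60/73, 60/61]]; det S = 17280/1571909
solve [mL_A; mL_B] = S·[w00; w01] and [mR_A; mR_B] = S·[w10; w11]:
  w00 = -1, w01 = 1, w10 = 1/2, w11 = 1/2

-1 1 1/2 1/2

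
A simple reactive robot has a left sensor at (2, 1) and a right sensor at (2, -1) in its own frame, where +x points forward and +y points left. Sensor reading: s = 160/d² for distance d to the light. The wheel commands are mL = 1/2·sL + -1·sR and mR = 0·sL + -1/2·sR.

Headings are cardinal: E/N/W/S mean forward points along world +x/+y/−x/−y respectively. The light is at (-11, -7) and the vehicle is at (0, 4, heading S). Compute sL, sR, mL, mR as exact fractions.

left sensor world pos  = (1, 2); dL² = 225
right sensor world pos = (-1, 2); dR² = 181
sL = 160/225 = 32/45
sR = 160/181 = 160/181
mL = 1/2·sL + -1·sR = -4304/8145
mR = 0·sL + -1/2·sR = -80/181

32/45 160/181 -4304/8145 -80/181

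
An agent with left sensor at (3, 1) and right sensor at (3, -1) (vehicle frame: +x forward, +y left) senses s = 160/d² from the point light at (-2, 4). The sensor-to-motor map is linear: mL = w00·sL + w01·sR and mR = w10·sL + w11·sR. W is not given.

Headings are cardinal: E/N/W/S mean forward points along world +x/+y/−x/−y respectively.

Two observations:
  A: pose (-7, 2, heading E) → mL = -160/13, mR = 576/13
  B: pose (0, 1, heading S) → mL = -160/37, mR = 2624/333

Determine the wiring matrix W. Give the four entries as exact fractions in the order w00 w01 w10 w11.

0 -1 1 1

obs A: pose=(-7,2,E) → sL=32, sR=160/13, mL=-160/13, mR=576/13
obs B: pose=(0,1,S) → sL=32/9, sR=160/37, mL=-160/37, mR=2624/333
sensor matrix S = [[32, 160/13], [32/9, 160/37]]; det S = 409600/4329
solve [mL_A; mL_B] = S·[w00; w01] and [mR_A; mR_B] = S·[w10; w11]:
  w00 = 0, w01 = -1, w10 = 1, w11 = 1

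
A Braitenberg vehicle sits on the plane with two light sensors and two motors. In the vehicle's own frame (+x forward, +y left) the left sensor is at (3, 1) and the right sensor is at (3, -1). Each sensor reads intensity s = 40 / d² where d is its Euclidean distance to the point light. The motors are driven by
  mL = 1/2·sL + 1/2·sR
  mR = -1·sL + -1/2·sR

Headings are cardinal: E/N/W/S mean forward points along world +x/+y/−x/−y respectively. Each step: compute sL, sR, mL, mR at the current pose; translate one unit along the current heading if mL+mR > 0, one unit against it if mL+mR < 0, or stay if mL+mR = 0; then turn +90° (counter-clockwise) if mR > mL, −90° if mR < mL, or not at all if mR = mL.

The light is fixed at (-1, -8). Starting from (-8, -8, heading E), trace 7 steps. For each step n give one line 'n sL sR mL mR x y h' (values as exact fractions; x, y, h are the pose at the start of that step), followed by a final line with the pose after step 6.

n=0: pose=(-8,-8,E); sL=40/17, sR=40/17; mL=40/17, mR=-60/17; mL+mR=-20/17 → advance -1; mR−mL=-100/17 → turn -1·90°
n=1: pose=(-9,-8,S); sL=20/29, sR=4/9; mL=148/261, mR=-238/261; mL+mR=-10/29 → advance -1; mR−mL=-386/261 → turn -1·90°
n=2: pose=(-9,-7,W); sL=40/121, sR=8/25; mL=984/3025, mR=-1484/3025; mL+mR=-20/121 → advance -1; mR−mL=-2468/3025 → turn -1·90°
n=3: pose=(-8,-7,N); sL=1/2, sR=10/13; mL=33/52, mR=-23/26; mL+mR=-1/4 → advance -1; mR−mL=-79/52 → turn -1·90°
n=4: pose=(-8,-8,E); sL=40/17, sR=40/17; mL=40/17, mR=-60/17; mL+mR=-20/17 → advance -1; mR−mL=-100/17 → turn -1·90°
n=5: pose=(-9,-8,S); sL=20/29, sR=4/9; mL=148/261, mR=-238/261; mL+mR=-10/29 → advance -1; mR−mL=-386/261 → turn -1·90°
n=6: pose=(-9,-7,W); sL=40/121, sR=8/25; mL=984/3025, mR=-1484/3025; mL+mR=-20/121 → advance -1; mR−mL=-2468/3025 → turn -1·90°

0 40/17 40/17 40/17 -60/17 -8 -8 E
1 20/29 4/9 148/261 -238/261 -9 -8 S
2 40/121 8/25 984/3025 -1484/3025 -9 -7 W
3 1/2 10/13 33/52 -23/26 -8 -7 N
4 40/17 40/17 40/17 -60/17 -8 -8 E
5 20/29 4/9 148/261 -238/261 -9 -8 S
6 40/121 8/25 984/3025 -1484/3025 -9 -7 W
final -8 -7 N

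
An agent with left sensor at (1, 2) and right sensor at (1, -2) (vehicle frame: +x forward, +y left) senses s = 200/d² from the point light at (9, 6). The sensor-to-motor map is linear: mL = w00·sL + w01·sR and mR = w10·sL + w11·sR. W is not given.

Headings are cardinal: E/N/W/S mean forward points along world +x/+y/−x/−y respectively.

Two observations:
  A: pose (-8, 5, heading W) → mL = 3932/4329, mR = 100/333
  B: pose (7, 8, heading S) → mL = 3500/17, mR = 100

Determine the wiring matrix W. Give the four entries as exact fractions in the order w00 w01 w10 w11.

1 1/2 1/2 0

obs A: pose=(-8,5,W) → sL=200/333, sR=8/13, mL=3932/4329, mR=100/333
obs B: pose=(7,8,S) → sL=200, sR=200/17, mL=3500/17, mR=100
sensor matrix S = [[200/333, 8/13], [200, 200/17]]; det S = -8537600/73593
solve [mL_A; mL_B] = S·[w00; w01] and [mR_A; mR_B] = S·[w10; w11]:
  w00 = 1, w01 = 1/2, w10 = 1/2, w11 = 0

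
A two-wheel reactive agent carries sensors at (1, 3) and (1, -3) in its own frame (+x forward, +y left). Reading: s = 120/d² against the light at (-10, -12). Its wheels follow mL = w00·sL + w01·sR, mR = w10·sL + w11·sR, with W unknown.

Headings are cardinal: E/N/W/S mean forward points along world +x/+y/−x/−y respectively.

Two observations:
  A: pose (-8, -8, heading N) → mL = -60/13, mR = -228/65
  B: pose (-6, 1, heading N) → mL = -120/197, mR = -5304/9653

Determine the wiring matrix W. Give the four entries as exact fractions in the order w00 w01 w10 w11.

-1 0 -1/2 -1/2

obs A: pose=(-8,-8,N) → sL=60/13, sR=12/5, mL=-60/13, mR=-228/65
obs B: pose=(-6,1,N) → sL=120/197, sR=24/49, mL=-120/197, mR=-5304/9653
sensor matrix S = [[60/13, 12/5], [120/197, 24/49]]; det S = 100224/125489
solve [mL_A; mL_B] = S·[w00; w01] and [mR_A; mR_B] = S·[w10; w11]:
  w00 = -1, w01 = 0, w10 = -1/2, w11 = -1/2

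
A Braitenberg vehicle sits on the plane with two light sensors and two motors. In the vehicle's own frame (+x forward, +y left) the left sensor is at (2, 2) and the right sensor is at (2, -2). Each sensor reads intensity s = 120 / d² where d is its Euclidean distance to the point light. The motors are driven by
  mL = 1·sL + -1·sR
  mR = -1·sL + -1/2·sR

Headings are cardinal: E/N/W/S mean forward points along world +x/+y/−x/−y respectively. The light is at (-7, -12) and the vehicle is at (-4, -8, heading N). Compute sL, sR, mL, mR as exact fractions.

left sensor world pos  = (-6, -6); dL² = 37
right sensor world pos = (-2, -6); dR² = 61
sL = 120/37 = 120/37
sR = 120/61 = 120/61
mL = 1·sL + -1·sR = 2880/2257
mR = -1·sL + -1/2·sR = -9540/2257

120/37 120/61 2880/2257 -9540/2257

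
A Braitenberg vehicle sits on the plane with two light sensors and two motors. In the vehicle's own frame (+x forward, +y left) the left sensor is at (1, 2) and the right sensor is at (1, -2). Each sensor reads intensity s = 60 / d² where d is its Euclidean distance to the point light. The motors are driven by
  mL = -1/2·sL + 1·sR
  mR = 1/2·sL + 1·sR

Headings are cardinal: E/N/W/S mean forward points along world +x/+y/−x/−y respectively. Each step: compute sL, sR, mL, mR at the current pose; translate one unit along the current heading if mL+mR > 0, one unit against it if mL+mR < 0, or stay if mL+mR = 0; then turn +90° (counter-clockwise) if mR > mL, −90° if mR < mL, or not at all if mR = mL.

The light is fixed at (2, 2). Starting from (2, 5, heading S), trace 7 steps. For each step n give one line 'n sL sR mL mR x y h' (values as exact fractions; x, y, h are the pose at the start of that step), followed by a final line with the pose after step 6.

0 15/2 15/2 15/4 45/4 2 5 S
1 60/17 60 990/17 1050/17 2 4 E
2 6 10/3 1/3 19/3 3 4 N
3 60 12/5 -138/5 162/5 3 5 W
4 15/2 15/2 15/4 45/4 2 5 S
5 60/17 60 990/17 1050/17 2 4 E
6 6 10/3 1/3 19/3 3 4 N
final 3 5 W

n=0: pose=(2,5,S); sL=15/2, sR=15/2; mL=15/4, mR=45/4; mL+mR=15 → advance +1; mR−mL=15/2 → turn +1·90°
n=1: pose=(2,4,E); sL=60/17, sR=60; mL=990/17, mR=1050/17; mL+mR=120 → advance +1; mR−mL=60/17 → turn +1·90°
n=2: pose=(3,4,N); sL=6, sR=10/3; mL=1/3, mR=19/3; mL+mR=20/3 → advance +1; mR−mL=6 → turn +1·90°
n=3: pose=(3,5,W); sL=60, sR=12/5; mL=-138/5, mR=162/5; mL+mR=24/5 → advance +1; mR−mL=60 → turn +1·90°
n=4: pose=(2,5,S); sL=15/2, sR=15/2; mL=15/4, mR=45/4; mL+mR=15 → advance +1; mR−mL=15/2 → turn +1·90°
n=5: pose=(2,4,E); sL=60/17, sR=60; mL=990/17, mR=1050/17; mL+mR=120 → advance +1; mR−mL=60/17 → turn +1·90°
n=6: pose=(3,4,N); sL=6, sR=10/3; mL=1/3, mR=19/3; mL+mR=20/3 → advance +1; mR−mL=6 → turn +1·90°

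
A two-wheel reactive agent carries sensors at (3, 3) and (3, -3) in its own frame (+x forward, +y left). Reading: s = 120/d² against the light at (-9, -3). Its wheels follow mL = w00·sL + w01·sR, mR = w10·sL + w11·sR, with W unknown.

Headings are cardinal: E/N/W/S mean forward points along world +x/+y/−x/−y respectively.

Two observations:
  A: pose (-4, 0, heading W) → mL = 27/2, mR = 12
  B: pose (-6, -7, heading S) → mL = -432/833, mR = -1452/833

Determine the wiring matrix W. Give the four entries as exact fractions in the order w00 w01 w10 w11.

1/2 -1/2 1/2 -1

obs A: pose=(-4,0,W) → sL=30, sR=3, mL=27/2, mR=12
obs B: pose=(-6,-7,S) → sL=24/17, sR=120/49, mL=-432/833, mR=-1452/833
sensor matrix S = [[30, 3], [24/17, 120/49]]; det S = 57672/833
solve [mL_A; mL_B] = S·[w00; w01] and [mR_A; mR_B] = S·[w10; w11]:
  w00 = 1/2, w01 = -1/2, w10 = 1/2, w11 = -1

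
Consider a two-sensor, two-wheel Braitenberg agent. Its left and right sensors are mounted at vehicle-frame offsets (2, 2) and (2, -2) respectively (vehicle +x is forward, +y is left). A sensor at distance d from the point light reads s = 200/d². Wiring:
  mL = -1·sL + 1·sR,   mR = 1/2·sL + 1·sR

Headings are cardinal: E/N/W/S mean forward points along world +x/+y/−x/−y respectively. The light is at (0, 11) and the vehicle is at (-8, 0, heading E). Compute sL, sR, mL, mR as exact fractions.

200/117 40/41 -3520/4797 8780/4797

left sensor world pos  = (-6, 2); dL² = 117
right sensor world pos = (-6, -2); dR² = 205
sL = 200/117 = 200/117
sR = 200/205 = 40/41
mL = -1·sL + 1·sR = -3520/4797
mR = 1/2·sL + 1·sR = 8780/4797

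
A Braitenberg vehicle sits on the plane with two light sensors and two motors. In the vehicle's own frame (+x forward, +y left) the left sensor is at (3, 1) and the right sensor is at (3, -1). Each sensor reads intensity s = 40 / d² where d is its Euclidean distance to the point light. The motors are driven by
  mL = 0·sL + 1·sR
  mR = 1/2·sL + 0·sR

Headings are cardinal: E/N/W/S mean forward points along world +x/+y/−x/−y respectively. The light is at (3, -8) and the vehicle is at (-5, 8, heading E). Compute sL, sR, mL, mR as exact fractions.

left sensor world pos  = (-2, 9); dL² = 314
right sensor world pos = (-2, 7); dR² = 250
sL = 40/314 = 20/157
sR = 40/250 = 4/25
mL = 0·sL + 1·sR = 4/25
mR = 1/2·sL + 0·sR = 10/157

20/157 4/25 4/25 10/157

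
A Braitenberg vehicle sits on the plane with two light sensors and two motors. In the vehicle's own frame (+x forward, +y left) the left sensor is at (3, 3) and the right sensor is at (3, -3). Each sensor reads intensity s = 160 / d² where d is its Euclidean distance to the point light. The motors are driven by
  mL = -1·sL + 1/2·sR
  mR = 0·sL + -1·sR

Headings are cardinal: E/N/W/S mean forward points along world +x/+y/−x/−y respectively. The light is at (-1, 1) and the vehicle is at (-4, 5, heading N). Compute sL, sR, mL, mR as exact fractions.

left sensor world pos  = (-7, 8); dL² = 85
right sensor world pos = (-1, 8); dR² = 49
sL = 160/85 = 32/17
sR = 160/49 = 160/49
mL = -1·sL + 1/2·sR = -208/833
mR = 0·sL + -1·sR = -160/49

32/17 160/49 -208/833 -160/49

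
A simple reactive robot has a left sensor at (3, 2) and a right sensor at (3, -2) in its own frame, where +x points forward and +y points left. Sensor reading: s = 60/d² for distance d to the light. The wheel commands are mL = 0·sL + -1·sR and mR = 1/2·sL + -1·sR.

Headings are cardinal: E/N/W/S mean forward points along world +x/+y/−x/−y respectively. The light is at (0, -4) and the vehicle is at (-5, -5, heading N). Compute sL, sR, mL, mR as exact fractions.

60/53 60/13 -60/13 -2790/689

left sensor world pos  = (-7, -2); dL² = 53
right sensor world pos = (-3, -2); dR² = 13
sL = 60/53 = 60/53
sR = 60/13 = 60/13
mL = 0·sL + -1·sR = -60/13
mR = 1/2·sL + -1·sR = -2790/689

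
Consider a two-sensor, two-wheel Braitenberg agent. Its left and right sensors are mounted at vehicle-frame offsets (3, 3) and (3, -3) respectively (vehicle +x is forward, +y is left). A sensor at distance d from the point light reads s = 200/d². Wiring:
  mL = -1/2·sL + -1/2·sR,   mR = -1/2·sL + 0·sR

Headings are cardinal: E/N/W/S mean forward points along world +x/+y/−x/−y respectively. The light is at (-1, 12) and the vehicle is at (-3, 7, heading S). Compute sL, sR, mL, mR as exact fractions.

left sensor world pos  = (0, 4); dL² = 65
right sensor world pos = (-6, 4); dR² = 89
sL = 200/65 = 40/13
sR = 200/89 = 200/89
mL = -1/2·sL + -1/2·sR = -3080/1157
mR = -1/2·sL + 0·sR = -20/13

40/13 200/89 -3080/1157 -20/13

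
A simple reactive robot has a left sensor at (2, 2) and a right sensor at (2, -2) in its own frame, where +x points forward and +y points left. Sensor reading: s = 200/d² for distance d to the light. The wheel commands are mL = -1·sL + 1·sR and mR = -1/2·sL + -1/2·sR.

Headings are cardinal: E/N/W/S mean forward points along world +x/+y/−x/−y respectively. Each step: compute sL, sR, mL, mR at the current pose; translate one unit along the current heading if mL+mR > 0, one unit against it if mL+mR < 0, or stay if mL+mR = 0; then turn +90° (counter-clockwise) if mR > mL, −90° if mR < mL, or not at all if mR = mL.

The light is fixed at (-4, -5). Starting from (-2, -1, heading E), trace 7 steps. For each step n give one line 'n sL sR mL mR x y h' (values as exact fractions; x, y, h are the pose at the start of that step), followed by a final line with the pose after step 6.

0 50/13 10 80/13 -90/13 -2 -1 E
1 200/13 40 320/13 -360/13 -3 -1 S
2 20 4 -16 -12 -3 0 W
3 8 200/9 128/9 -136/9 -2 0 S
4 25/2 25/8 -75/8 -125/16 -2 1 W
5 200/41 200/17 4800/697 -5800/697 -1 1 S
6 100/13 100/41 -2800/533 -2700/533 -1 2 W
final 0 2 S

n=0: pose=(-2,-1,E); sL=50/13, sR=10; mL=80/13, mR=-90/13; mL+mR=-10/13 → advance -1; mR−mL=-170/13 → turn -1·90°
n=1: pose=(-3,-1,S); sL=200/13, sR=40; mL=320/13, mR=-360/13; mL+mR=-40/13 → advance -1; mR−mL=-680/13 → turn -1·90°
n=2: pose=(-3,0,W); sL=20, sR=4; mL=-16, mR=-12; mL+mR=-28 → advance -1; mR−mL=4 → turn +1·90°
n=3: pose=(-2,0,S); sL=8, sR=200/9; mL=128/9, mR=-136/9; mL+mR=-8/9 → advance -1; mR−mL=-88/3 → turn -1·90°
n=4: pose=(-2,1,W); sL=25/2, sR=25/8; mL=-75/8, mR=-125/16; mL+mR=-275/16 → advance -1; mR−mL=25/16 → turn +1·90°
n=5: pose=(-1,1,S); sL=200/41, sR=200/17; mL=4800/697, mR=-5800/697; mL+mR=-1000/697 → advance -1; mR−mL=-10600/697 → turn -1·90°
n=6: pose=(-1,2,W); sL=100/13, sR=100/41; mL=-2800/533, mR=-2700/533; mL+mR=-5500/533 → advance -1; mR−mL=100/533 → turn +1·90°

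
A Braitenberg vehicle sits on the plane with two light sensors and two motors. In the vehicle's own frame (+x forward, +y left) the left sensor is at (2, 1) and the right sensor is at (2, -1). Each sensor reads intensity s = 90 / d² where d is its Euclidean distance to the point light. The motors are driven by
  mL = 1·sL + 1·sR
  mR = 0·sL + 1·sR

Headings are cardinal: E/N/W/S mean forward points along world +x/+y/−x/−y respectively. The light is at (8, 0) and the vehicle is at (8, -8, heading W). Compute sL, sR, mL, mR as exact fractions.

18/17 90/53 2484/901 90/53

left sensor world pos  = (6, -9); dL² = 85
right sensor world pos = (6, -7); dR² = 53
sL = 90/85 = 18/17
sR = 90/53 = 90/53
mL = 1·sL + 1·sR = 2484/901
mR = 0·sL + 1·sR = 90/53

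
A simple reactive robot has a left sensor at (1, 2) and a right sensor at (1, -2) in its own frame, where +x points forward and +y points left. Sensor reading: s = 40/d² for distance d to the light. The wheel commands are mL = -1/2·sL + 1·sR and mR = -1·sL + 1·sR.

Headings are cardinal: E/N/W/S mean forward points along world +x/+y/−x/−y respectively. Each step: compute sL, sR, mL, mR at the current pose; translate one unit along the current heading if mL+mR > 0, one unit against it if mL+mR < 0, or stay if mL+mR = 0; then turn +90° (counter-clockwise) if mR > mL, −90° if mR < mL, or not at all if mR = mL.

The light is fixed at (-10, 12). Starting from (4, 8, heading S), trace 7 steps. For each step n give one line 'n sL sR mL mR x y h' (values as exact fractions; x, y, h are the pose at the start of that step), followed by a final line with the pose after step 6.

n=0: pose=(4,8,S); sL=40/281, sR=40/169; mL=7860/47489, mR=4480/47489; mL+mR=12340/47489 → advance +1; mR−mL=-20/281 → turn -1·90°
n=1: pose=(4,7,W); sL=20/109, sR=20/89; mL=1290/9701, mR=400/9701; mL+mR=1690/9701 → advance +1; mR−mL=-10/109 → turn -1·90°
n=2: pose=(3,7,N); sL=40/137, sR=40/241; mL=660/33017, mR=-4160/33017; mL+mR=-3500/33017 → advance -1; mR−mL=-20/137 → turn -1·90°
n=3: pose=(3,6,E); sL=10/53, sR=2/13; mL=41/689, mR=-24/689; mL+mR=17/689 → advance +1; mR−mL=-5/53 → turn -1·90°
n=4: pose=(4,6,S); sL=8/61, sR=40/193; mL=1668/11773, mR=896/11773; mL+mR=2564/11773 → advance +1; mR−mL=-4/61 → turn -1·90°
n=5: pose=(4,5,W); sL=4/25, sR=20/97; mL=306/2425, mR=112/2425; mL+mR=418/2425 → advance +1; mR−mL=-2/25 → turn -1·90°
n=6: pose=(3,5,N); sL=40/157, sR=40/261; mL=1060/40977, mR=-4160/40977; mL+mR=-3100/40977 → advance -1; mR−mL=-20/157 → turn -1·90°

0 40/281 40/169 7860/47489 4480/47489 4 8 S
1 20/109 20/89 1290/9701 400/9701 4 7 W
2 40/137 40/241 660/33017 -4160/33017 3 7 N
3 10/53 2/13 41/689 -24/689 3 6 E
4 8/61 40/193 1668/11773 896/11773 4 6 S
5 4/25 20/97 306/2425 112/2425 4 5 W
6 40/157 40/261 1060/40977 -4160/40977 3 5 N
final 3 4 E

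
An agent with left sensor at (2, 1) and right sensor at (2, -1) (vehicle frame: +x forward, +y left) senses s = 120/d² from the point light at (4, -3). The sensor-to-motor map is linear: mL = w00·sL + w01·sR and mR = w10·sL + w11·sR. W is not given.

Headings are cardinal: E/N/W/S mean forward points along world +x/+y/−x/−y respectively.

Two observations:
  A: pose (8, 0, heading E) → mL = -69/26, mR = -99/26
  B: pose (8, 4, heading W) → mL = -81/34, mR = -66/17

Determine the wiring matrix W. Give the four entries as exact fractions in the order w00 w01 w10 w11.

-1/2 -1/2 -1 -1/2

obs A: pose=(8,0,E) → sL=30/13, sR=3, mL=-69/26, mR=-99/26
obs B: pose=(8,4,W) → sL=3, sR=30/17, mL=-81/34, mR=-66/17
sensor matrix S = [[30/13, 3], [3, 30/17]]; det S = -1089/221
solve [mL_A; mL_B] = S·[w00; w01] and [mR_A; mR_B] = S·[w10; w11]:
  w00 = -1/2, w01 = -1/2, w10 = -1, w11 = -1/2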